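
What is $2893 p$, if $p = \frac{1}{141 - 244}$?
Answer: $- \frac{2893}{103} \approx -28.087$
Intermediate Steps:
$p = - \frac{1}{103}$ ($p = \frac{1}{-103} = - \frac{1}{103} \approx -0.0097087$)
$2893 p = 2893 \left(- \frac{1}{103}\right) = - \frac{2893}{103}$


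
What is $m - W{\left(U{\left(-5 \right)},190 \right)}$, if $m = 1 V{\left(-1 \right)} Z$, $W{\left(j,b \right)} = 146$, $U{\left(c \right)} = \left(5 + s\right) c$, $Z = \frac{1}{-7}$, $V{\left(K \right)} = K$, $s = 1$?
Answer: $- \frac{1021}{7} \approx -145.86$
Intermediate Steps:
$Z = - \frac{1}{7} \approx -0.14286$
$U{\left(c \right)} = 6 c$ ($U{\left(c \right)} = \left(5 + 1\right) c = 6 c$)
$m = \frac{1}{7}$ ($m = 1 \left(-1\right) \left(- \frac{1}{7}\right) = \left(-1\right) \left(- \frac{1}{7}\right) = \frac{1}{7} \approx 0.14286$)
$m - W{\left(U{\left(-5 \right)},190 \right)} = \frac{1}{7} - 146 = - \frac{1021}{7}$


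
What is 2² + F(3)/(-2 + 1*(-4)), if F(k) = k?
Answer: 7/2 ≈ 3.5000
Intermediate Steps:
2² + F(3)/(-2 + 1*(-4)) = 2² + 3/(-2 + 1*(-4)) = 4 + 3/(-2 - 4) = 4 + 3/(-6) = 4 + 3*(-⅙) = 4 - ½ = 7/2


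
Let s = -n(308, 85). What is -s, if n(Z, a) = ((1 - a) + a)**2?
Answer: 1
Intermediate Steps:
n(Z, a) = 1 (n(Z, a) = 1**2 = 1)
s = -1 (s = -1*1 = -1)
-s = -1*(-1) = 1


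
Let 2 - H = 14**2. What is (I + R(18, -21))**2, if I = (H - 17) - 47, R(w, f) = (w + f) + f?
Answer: 79524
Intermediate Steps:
R(w, f) = w + 2*f (R(w, f) = (f + w) + f = w + 2*f)
H = -194 (H = 2 - 1*14**2 = 2 - 1*196 = 2 - 196 = -194)
I = -258 (I = (-194 - 17) - 47 = -211 - 47 = -258)
(I + R(18, -21))**2 = (-258 + (18 + 2*(-21)))**2 = (-258 + (18 - 42))**2 = (-258 - 24)**2 = (-282)**2 = 79524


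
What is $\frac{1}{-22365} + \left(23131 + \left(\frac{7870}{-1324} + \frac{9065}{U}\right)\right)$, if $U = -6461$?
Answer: $\frac{4450683221359}{192473190} \approx 23124.0$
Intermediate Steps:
$\frac{1}{-22365} + \left(23131 + \left(\frac{7870}{-1324} + \frac{9065}{U}\right)\right) = \frac{1}{-22365} + \left(23131 + \left(\frac{7870}{-1324} + \frac{9065}{-6461}\right)\right) = - \frac{1}{22365} + \left(23131 + \left(7870 \left(- \frac{1}{1324}\right) + 9065 \left(- \frac{1}{6461}\right)\right)\right) = - \frac{1}{22365} + \left(23131 - \frac{4489295}{611026}\right) = - \frac{1}{22365} + \frac{14129153111}{611026} = \frac{4450683221359}{192473190}$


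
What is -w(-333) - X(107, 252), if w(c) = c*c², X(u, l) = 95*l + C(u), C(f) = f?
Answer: 36901990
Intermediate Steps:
X(u, l) = u + 95*l (X(u, l) = 95*l + u = u + 95*l)
w(c) = c³
-w(-333) - X(107, 252) = -1*(-333)³ - (107 + 95*252) = -1*(-36926037) - (107 + 23940) = 36926037 - 1*24047 = 36926037 - 24047 = 36901990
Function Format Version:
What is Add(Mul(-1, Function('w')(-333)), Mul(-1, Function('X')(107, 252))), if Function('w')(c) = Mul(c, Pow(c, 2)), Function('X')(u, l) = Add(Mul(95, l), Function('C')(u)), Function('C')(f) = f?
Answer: 36901990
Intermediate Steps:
Function('X')(u, l) = Add(u, Mul(95, l)) (Function('X')(u, l) = Add(Mul(95, l), u) = Add(u, Mul(95, l)))
Function('w')(c) = Pow(c, 3)
Add(Mul(-1, Function('w')(-333)), Mul(-1, Function('X')(107, 252))) = Add(Mul(-1, Pow(-333, 3)), Mul(-1, Add(107, Mul(95, 252)))) = Add(Mul(-1, -36926037), Mul(-1, Add(107, 23940))) = Add(36926037, Mul(-1, 24047)) = Add(36926037, -24047) = 36901990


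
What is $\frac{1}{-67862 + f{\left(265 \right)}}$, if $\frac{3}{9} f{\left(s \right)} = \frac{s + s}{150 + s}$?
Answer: $- \frac{83}{5632228} \approx -1.4737 \cdot 10^{-5}$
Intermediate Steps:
$f{\left(s \right)} = \frac{6 s}{150 + s}$ ($f{\left(s \right)} = 3 \frac{s + s}{150 + s} = 3 \frac{2 s}{150 + s} = \frac{6 s}{150 + s}$)
$\frac{1}{-67862 + f{\left(265 \right)}} = \frac{1}{-67862 + 6 \cdot 265 \frac{1}{150 + 265}} = \frac{1}{-67862 + 6 \cdot 265 \cdot \frac{1}{415}} = \frac{1}{-67862 + \frac{318}{83}} = \frac{1}{- \frac{5632228}{83}} = - \frac{83}{5632228}$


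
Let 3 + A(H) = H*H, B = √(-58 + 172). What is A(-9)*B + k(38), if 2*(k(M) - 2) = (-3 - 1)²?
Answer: 10 + 78*√114 ≈ 842.81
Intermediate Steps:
k(M) = 10 (k(M) = 2 + (-3 - 1)²/2 = 2 + (½)*(-4)² = 2 + (½)*16 = 2 + 8 = 10)
B = √114 ≈ 10.677
A(H) = -3 + H² (A(H) = -3 + H*H = -3 + H²)
A(-9)*B + k(38) = (-3 + (-9)²)*√114 + 10 = (-3 + 81)*√114 + 10 = 78*√114 + 10 = 10 + 78*√114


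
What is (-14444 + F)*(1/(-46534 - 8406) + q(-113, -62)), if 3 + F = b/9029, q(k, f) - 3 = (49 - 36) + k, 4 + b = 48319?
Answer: 173722837860572/124013315 ≈ 1.4008e+6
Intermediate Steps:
b = 48315 (b = -4 + 48319 = 48315)
q(k, f) = 16 + k (q(k, f) = 3 + ((49 - 36) + k) = 3 + (13 + k) = 16 + k)
F = 21228/9029 (F = -3 + 48315/9029 = 21228/9029 ≈ 2.3511)
(-14444 + F)*(1/(-46534 - 8406) + q(-113, -62)) = (-14444 + 21228/9029)*(1/(-46534 - 8406) + (16 - 113)) = -130393648*(1/(-54940) - 97)/9029 = -130393648*(-1/54940 - 97)/9029 = -130393648/9029*(-5329181/54940) = 173722837860572/124013315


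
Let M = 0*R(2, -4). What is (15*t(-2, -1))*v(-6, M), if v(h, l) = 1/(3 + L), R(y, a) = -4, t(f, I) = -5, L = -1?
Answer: -75/2 ≈ -37.500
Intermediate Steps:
M = 0 (M = 0*(-4) = 0)
v(h, l) = ½ (v(h, l) = 1/(3 - 1) = 1/2 = ½)
(15*t(-2, -1))*v(-6, M) = (15*(-5))*(½) = -75*½ = -75/2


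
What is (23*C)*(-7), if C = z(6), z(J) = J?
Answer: -966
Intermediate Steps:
C = 6
(23*C)*(-7) = (23*6)*(-7) = 138*(-7) = -966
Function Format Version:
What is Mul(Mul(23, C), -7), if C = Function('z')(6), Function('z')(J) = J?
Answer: -966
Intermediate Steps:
C = 6
Mul(Mul(23, C), -7) = Mul(Mul(23, 6), -7) = Mul(138, -7) = -966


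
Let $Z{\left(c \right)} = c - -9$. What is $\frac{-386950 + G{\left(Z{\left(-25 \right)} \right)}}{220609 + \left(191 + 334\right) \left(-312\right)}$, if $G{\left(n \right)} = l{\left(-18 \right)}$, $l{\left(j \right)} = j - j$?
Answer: $- \frac{386950}{56809} \approx -6.8114$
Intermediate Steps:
$l{\left(j \right)} = 0$
$Z{\left(c \right)} = 9 + c$ ($Z{\left(c \right)} = c + 9 = 9 + c$)
$G{\left(n \right)} = 0$
$\frac{-386950 + G{\left(Z{\left(-25 \right)} \right)}}{220609 + \left(191 + 334\right) \left(-312\right)} = \frac{-386950 + 0}{220609 + \left(191 + 334\right) \left(-312\right)} = - \frac{386950}{220609 + 525 \left(-312\right)} = - \frac{386950}{220609 - 163800} = - \frac{386950}{56809}$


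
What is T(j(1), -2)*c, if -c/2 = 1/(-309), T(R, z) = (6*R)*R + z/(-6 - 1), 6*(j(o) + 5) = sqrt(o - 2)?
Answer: 6305/6489 - 20*I/309 ≈ 0.97164 - 0.064725*I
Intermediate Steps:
j(o) = -5 + sqrt(-2 + o)/6 (j(o) = -5 + sqrt(o - 2)/6 = -5 + sqrt(-2 + o)/6)
T(R, z) = 6*R**2 - z/7 (T(R, z) = 6*R**2 + z/(-7) = 6*R**2 - z/7)
c = 2/309 (c = -2/(-309) = -2*(-1/309) = 2/309 ≈ 0.0064725)
T(j(1), -2)*c = (6*(-5 + sqrt(-2 + 1)/6)**2 - 1/7*(-2))*(2/309) = (6*(-5 + sqrt(-1)/6)**2 + 2/7)*(2/309) = (6*(-5 + I/6)**2 + 2/7)*(2/309) = (2/7 + 6*(-5 + I/6)**2)*(2/309) = 4/2163 + 4*(-5 + I/6)**2/103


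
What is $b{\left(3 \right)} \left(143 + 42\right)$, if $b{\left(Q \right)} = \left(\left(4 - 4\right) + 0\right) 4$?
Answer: $0$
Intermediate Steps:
$b{\left(Q \right)} = 0$ ($b{\left(Q \right)} = \left(0 + 0\right) 4 = 0 \cdot 4 = 0$)
$b{\left(3 \right)} \left(143 + 42\right) = 0 \left(143 + 42\right) = 0 \cdot 185 = 0$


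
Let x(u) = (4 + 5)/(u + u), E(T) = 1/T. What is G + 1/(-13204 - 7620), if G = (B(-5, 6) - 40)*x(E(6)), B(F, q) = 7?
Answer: -18554185/20824 ≈ -891.00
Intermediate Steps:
x(u) = 9/(2*u) (x(u) = 9/((2*u)) = 9*(1/(2*u)) = 9/(2*u))
G = -891 (G = (7 - 40)*(9/(2*(1/6))) = -297/(2*1/6) = -297*6/2 = -33*27 = -891)
G + 1/(-13204 - 7620) = -891 + 1/(-13204 - 7620) = -891 + 1/(-20824) = -891 - 1/20824 = -18554185/20824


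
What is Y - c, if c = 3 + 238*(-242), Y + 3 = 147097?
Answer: 204687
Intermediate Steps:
Y = 147094 (Y = -3 + 147097 = 147094)
c = -57593 (c = 3 - 57596 = -57593)
Y - c = 147094 - 1*(-57593) = 147094 + 57593 = 204687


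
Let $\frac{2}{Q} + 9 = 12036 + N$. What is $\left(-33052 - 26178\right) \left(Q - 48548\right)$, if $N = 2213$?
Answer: $\frac{2047354598557}{712} \approx 2.8755 \cdot 10^{9}$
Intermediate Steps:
$Q = \frac{1}{7120}$ ($Q = \frac{2}{-9 + \left(12036 + 2213\right)} = \frac{2}{-9 + 14249} = \frac{2}{14240} = 2 \cdot \frac{1}{14240} = \frac{1}{7120} \approx 0.00014045$)
$\left(-33052 - 26178\right) \left(Q - 48548\right) = \left(-33052 - 26178\right) \left(\frac{1}{7120} - 48548\right) = \left(-59230\right) \left(- \frac{345661759}{7120}\right) = \frac{2047354598557}{712}$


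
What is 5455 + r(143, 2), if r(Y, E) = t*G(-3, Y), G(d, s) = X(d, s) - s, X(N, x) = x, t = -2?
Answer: 5455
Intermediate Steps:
G(d, s) = 0 (G(d, s) = s - s = 0)
r(Y, E) = 0 (r(Y, E) = -2*0 = 0)
5455 + r(143, 2) = 5455 + 0 = 5455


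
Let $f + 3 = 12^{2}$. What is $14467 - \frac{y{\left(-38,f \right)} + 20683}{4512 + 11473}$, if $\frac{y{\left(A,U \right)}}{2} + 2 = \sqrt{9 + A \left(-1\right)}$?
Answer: $\frac{231234316}{15985} - \frac{2 \sqrt{47}}{15985} \approx 14466.0$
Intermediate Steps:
$f = 141$ ($f = -3 + 12^{2} = -3 + 144 = 141$)
$y{\left(A,U \right)} = -4 + 2 \sqrt{9 - A}$ ($y{\left(A,U \right)} = -4 + 2 \sqrt{9 + A \left(-1\right)} = -4 + 2 \sqrt{9 - A}$)
$14467 - \frac{y{\left(-38,f \right)} + 20683}{4512 + 11473} = 14467 - \frac{\left(-4 + 2 \sqrt{9 - -38}\right) + 20683}{4512 + 11473} = 14467 - \frac{\left(-4 + 2 \sqrt{9 + 38}\right) + 20683}{15985} = 14467 - \left(\left(-4 + 2 \sqrt{47}\right) + 20683\right) \frac{1}{15985} = 14467 - \left(20679 + 2 \sqrt{47}\right) \frac{1}{15985} = 14467 - \left(\frac{20679}{15985} + \frac{2 \sqrt{47}}{15985}\right) = \frac{231234316}{15985} - \frac{2 \sqrt{47}}{15985}$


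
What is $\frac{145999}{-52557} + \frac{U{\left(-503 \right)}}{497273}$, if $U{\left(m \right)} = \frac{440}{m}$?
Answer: $- \frac{36518507570761}{13145994061683} \approx -2.7779$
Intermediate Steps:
$\frac{145999}{-52557} + \frac{U{\left(-503 \right)}}{497273} = \frac{145999}{-52557} + \frac{440 \frac{1}{-503}}{497273} = 145999 \left(- \frac{1}{52557}\right) + 440 \left(- \frac{1}{503}\right) \frac{1}{497273} = - \frac{145999}{52557} - \frac{440}{250128319} = - \frac{36518507570761}{13145994061683}$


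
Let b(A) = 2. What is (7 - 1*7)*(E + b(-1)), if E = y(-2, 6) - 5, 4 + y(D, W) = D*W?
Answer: 0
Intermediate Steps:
y(D, W) = -4 + D*W
E = -21 (E = (-4 - 2*6) - 5 = (-4 - 12) - 5 = -16 - 5 = -21)
(7 - 1*7)*(E + b(-1)) = (7 - 1*7)*(-21 + 2) = (7 - 7)*(-19) = 0*(-19) = 0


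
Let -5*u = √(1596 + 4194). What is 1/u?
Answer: -√5790/1158 ≈ -0.065710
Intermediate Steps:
u = -√5790/5 (u = -√(1596 + 4194)/5 = -√5790/5 ≈ -15.218)
1/u = 1/(-√5790/5) = -√5790/1158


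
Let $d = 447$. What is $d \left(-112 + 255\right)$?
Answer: $63921$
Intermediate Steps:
$d \left(-112 + 255\right) = 447 \left(-112 + 255\right) = 447 \cdot 143 = 63921$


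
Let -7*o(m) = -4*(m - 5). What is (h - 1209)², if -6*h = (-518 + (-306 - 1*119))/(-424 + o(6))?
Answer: 462570706606849/316270656 ≈ 1.4626e+6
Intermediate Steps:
o(m) = -20/7 + 4*m/7 (o(m) = -(-4)*(m - 5)/7 = -(-4)*(-5 + m)/7 = -(20 - 4*m)/7 = -20/7 + 4*m/7)
h = -6601/17784 (h = -(-518 + (-306 - 1*119))/(6*(-424 + (-20/7 + (4/7)*6))) = -(-518 + (-306 - 119))/(6*(-424 + (-20/7 + 24/7))) = -(-518 - 425)/(6*(-424 + 4/7)) = -(-943)/(6*(-2964/7)) = -(-943)*(-7)/(6*2964) = -⅙*6601/2964 = -6601/17784 ≈ -0.37118)
(h - 1209)² = (-6601/17784 - 1209)² = (-21507457/17784)² = 462570706606849/316270656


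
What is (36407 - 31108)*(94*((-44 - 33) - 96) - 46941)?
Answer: -334912697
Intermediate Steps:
(36407 - 31108)*(94*((-44 - 33) - 96) - 46941) = 5299*(94*(-77 - 96) - 46941) = 5299*(94*(-173) - 46941) = 5299*(-16262 - 46941) = 5299*(-63203) = -334912697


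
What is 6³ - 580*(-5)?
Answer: 3116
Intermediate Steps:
6³ - 580*(-5) = 216 + 2900 = 3116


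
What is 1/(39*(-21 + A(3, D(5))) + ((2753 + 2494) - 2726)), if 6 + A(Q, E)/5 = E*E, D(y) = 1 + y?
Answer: 1/7552 ≈ 0.00013242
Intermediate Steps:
A(Q, E) = -30 + 5*E² (A(Q, E) = -30 + 5*(E*E) = -30 + 5*E²)
1/(39*(-21 + A(3, D(5))) + ((2753 + 2494) - 2726)) = 1/(39*(-21 + (-30 + 5*(1 + 5)²)) + ((2753 + 2494) - 2726)) = 1/(39*(-21 + (-30 + 5*6²)) + (5247 - 2726)) = 1/(39*(-21 + (-30 + 5*36)) + 2521) = 1/(39*(-21 + (-30 + 180)) + 2521) = 1/(39*(-21 + 150) + 2521) = 1/(39*129 + 2521) = 1/(5031 + 2521) = 1/7552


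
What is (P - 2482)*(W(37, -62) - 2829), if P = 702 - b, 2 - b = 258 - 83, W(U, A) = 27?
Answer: 4502814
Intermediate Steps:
b = -173 (b = 2 - (258 - 83) = 2 - 1*175 = 2 - 175 = -173)
P = 875 (P = 702 - 1*(-173) = 702 + 173 = 875)
(P - 2482)*(W(37, -62) - 2829) = (875 - 2482)*(27 - 2829) = -1607*(-2802) = 4502814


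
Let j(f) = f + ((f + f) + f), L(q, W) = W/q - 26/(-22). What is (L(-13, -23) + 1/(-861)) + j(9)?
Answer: 4795627/123123 ≈ 38.950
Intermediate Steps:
L(q, W) = 13/11 + W/q (L(q, W) = W/q - 26*(-1/22) = W/q + 13/11 = 13/11 + W/q)
j(f) = 4*f (j(f) = f + (2*f + f) = f + 3*f = 4*f)
(L(-13, -23) + 1/(-861)) + j(9) = ((13/11 - 23/(-13)) + 1/(-861)) + 4*9 = ((13/11 - 23*(-1/13)) - 1/861) + 36 = ((13/11 + 23/13) - 1/861) + 36 = (422/143 - 1/861) + 36 = 363199/123123 + 36 = 4795627/123123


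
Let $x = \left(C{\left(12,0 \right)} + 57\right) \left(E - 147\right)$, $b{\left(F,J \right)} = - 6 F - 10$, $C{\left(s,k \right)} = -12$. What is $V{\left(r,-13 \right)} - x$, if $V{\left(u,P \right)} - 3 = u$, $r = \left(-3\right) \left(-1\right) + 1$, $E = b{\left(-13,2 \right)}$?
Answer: $3562$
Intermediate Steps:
$b{\left(F,J \right)} = -10 - 6 F$
$E = 68$ ($E = -10 - -78 = -10 + 78 = 68$)
$r = 4$ ($r = 3 + 1 = 4$)
$V{\left(u,P \right)} = 3 + u$
$x = -3555$ ($x = \left(-12 + 57\right) \left(68 - 147\right) = 45 \left(-79\right) = -3555$)
$V{\left(r,-13 \right)} - x = \left(3 + 4\right) - -3555 = 7 + 3555 = 3562$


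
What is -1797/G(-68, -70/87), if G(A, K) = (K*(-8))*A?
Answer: 156339/38080 ≈ 4.1055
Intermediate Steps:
G(A, K) = -8*A*K (G(A, K) = (-8*K)*A = -8*A*K)
-1797/G(-68, -70/87) = -1797/((-8*(-68)*(-70/87))) = -1797/(-38080/87) = -1797*(-87/38080) = 156339/38080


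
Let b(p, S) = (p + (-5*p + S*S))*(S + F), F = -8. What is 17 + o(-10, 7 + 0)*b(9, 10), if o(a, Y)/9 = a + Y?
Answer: -3439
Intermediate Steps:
o(a, Y) = 9*Y + 9*a (o(a, Y) = 9*(a + Y) = 9*(Y + a) = 9*Y + 9*a)
b(p, S) = (-8 + S)*(S² - 4*p) (b(p, S) = (p + (-5*p + S*S))*(S - 8) = (p + (-5*p + S²))*(-8 + S) = (p + (S² - 5*p))*(-8 + S) = (S² - 4*p)*(-8 + S) = (-8 + S)*(S² - 4*p))
17 + o(-10, 7 + 0)*b(9, 10) = 17 + (9*(7 + 0) + 9*(-10))*(10³ - 8*10² + 32*9 - 4*10*9) = 17 + (9*7 - 90)*(1000 - 8*100 + 288 - 360) = 17 + (63 - 90)*(1000 - 800 + 288 - 360) = 17 - 27*128 = 17 - 3456 = -3439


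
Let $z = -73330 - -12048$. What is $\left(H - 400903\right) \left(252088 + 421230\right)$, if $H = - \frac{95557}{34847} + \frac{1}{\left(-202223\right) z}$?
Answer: $- \frac{58285614632739765491599679}{215922986818721} \approx -2.6994 \cdot 10^{11}$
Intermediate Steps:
$z = -61282$ ($z = -73330 + 12048 = -61282$)
$H = - \frac{1184202533981655}{431845973637442}$ ($H = - \frac{95557}{34847} + \frac{1}{\left(-202223\right) \left(-61282\right)} = \left(-95557\right) \frac{1}{34847} - - \frac{1}{12392629886} = - \frac{95557}{34847} + \frac{1}{12392629886} = - \frac{1184202533981655}{431845973637442} \approx -2.7422$)
$\left(H - 400903\right) \left(252088 + 421230\right) = \left(- \frac{1184202533981655}{431845973637442} - 400903\right) \left(252088 + 421230\right) = \left(- \frac{173129530571705391781}{431845973637442}\right) 673318 = - \frac{58285614632739765491599679}{215922986818721}$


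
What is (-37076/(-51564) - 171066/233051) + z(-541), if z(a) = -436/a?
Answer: 183639851887/232186414083 ≈ 0.79092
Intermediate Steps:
(-37076/(-51564) - 171066/233051) + z(-541) = (-37076/(-51564) - 171066/233051) - 436/(-541) = (-37076*(-1/51564) - 171066*1/233051) - 436*(-1/541) = (9269/12891 - 24438/33293) + 436/541 = -6437441/429180063 + 436/541 = 183639851887/232186414083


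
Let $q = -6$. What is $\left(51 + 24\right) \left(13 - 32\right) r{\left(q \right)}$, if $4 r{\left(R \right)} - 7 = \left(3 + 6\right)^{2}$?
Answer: $-31350$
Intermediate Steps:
$r{\left(R \right)} = 22$ ($r{\left(R \right)} = \frac{7}{4} + \frac{\left(3 + 6\right)^{2}}{4} = \frac{7}{4} + \frac{9^{2}}{4} = \frac{7}{4} + \frac{1}{4} \cdot 81 = \frac{7}{4} + \frac{81}{4} = 22$)
$\left(51 + 24\right) \left(13 - 32\right) r{\left(q \right)} = \left(51 + 24\right) \left(13 - 32\right) 22 = 75 \left(-19\right) 22 = \left(-1425\right) 22 = -31350$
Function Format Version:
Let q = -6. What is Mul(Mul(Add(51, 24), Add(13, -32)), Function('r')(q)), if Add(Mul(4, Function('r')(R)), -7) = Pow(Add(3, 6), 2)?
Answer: -31350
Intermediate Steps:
Function('r')(R) = 22 (Function('r')(R) = Add(Rational(7, 4), Mul(Rational(1, 4), Pow(Add(3, 6), 2))) = Add(Rational(7, 4), Mul(Rational(1, 4), Pow(9, 2))) = Add(Rational(7, 4), Mul(Rational(1, 4), 81)) = Add(Rational(7, 4), Rational(81, 4)) = 22)
Mul(Mul(Add(51, 24), Add(13, -32)), Function('r')(q)) = Mul(Mul(Add(51, 24), Add(13, -32)), 22) = Mul(Mul(75, -19), 22) = Mul(-1425, 22) = -31350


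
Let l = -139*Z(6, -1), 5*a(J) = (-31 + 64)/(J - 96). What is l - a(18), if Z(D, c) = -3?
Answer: 54221/130 ≈ 417.08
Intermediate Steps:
a(J) = 33/(5*(-96 + J)) (a(J) = ((-31 + 64)/(J - 96))/5 = (33/(-96 + J))/5 = 33/(5*(-96 + J)))
l = 417 (l = -139*(-3) = 417)
l - a(18) = 417 - 33/(5*(-96 + 18)) = 417 - 33/(5*(-78)) = 417 - 33*(-1)/(5*78) = 417 - 1*(-11/130) = 417 + 11/130 = 54221/130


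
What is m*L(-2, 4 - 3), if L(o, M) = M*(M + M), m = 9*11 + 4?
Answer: 206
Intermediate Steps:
m = 103 (m = 99 + 4 = 103)
L(o, M) = 2*M**2 (L(o, M) = M*(2*M) = 2*M**2)
m*L(-2, 4 - 3) = 103*(2*(4 - 3)**2) = 103*(2*1**2) = 103*(2*1) = 103*2 = 206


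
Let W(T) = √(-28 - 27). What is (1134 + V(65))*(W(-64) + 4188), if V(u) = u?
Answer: 5021412 + 1199*I*√55 ≈ 5.0214e+6 + 8892.0*I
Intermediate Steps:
W(T) = I*√55 (W(T) = √(-55) = I*√55)
(1134 + V(65))*(W(-64) + 4188) = (1134 + 65)*(I*√55 + 4188) = 1199*(4188 + I*√55) = 5021412 + 1199*I*√55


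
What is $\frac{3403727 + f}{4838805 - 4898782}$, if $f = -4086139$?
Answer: $\frac{682412}{59977} \approx 11.378$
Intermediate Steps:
$\frac{3403727 + f}{4838805 - 4898782} = \frac{3403727 - 4086139}{4838805 - 4898782} = - \frac{682412}{-59977} = \left(-682412\right) \left(- \frac{1}{59977}\right) = \frac{682412}{59977}$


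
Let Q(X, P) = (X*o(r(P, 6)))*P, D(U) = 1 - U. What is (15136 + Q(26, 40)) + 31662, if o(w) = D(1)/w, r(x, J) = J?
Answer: 46798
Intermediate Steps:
o(w) = 0 (o(w) = (1 - 1*1)/w = (1 - 1)/w = 0/w = 0)
Q(X, P) = 0 (Q(X, P) = (X*0)*P = 0*P = 0)
(15136 + Q(26, 40)) + 31662 = (15136 + 0) + 31662 = 15136 + 31662 = 46798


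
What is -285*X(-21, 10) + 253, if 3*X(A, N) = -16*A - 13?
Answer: -30432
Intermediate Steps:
X(A, N) = -13/3 - 16*A/3 (X(A, N) = (-16*A - 13)/3 = (-13 - 16*A)/3 = -13/3 - 16*A/3)
-285*X(-21, 10) + 253 = -285*(-13/3 - 16/3*(-21)) + 253 = -285*(-13/3 + 112) + 253 = -285*323/3 + 253 = -30685 + 253 = -30432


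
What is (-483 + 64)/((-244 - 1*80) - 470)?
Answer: 419/794 ≈ 0.52771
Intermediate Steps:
(-483 + 64)/((-244 - 1*80) - 470) = -419/((-244 - 80) - 470) = -419/(-324 - 470) = -419/(-794) = -419*(-1/794) = 419/794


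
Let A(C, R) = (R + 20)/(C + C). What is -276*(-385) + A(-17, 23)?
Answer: 3612797/34 ≈ 1.0626e+5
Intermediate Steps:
A(C, R) = (20 + R)/(2*C) (A(C, R) = (20 + R)/((2*C)) = (20 + R)*(1/(2*C)) = (20 + R)/(2*C))
-276*(-385) + A(-17, 23) = -276*(-385) + (½)*(20 + 23)/(-17) = 106260 + (½)*(-1/17)*43 = 106260 - 43/34 = 3612797/34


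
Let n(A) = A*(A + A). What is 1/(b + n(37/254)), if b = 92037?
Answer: 32258/2968930915 ≈ 1.0865e-5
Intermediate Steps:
n(A) = 2*A² (n(A) = A*(2*A) = 2*A²)
1/(b + n(37/254)) = 1/(92037 + 2*(37/254)²) = 1/(92037 + 2*(1369/64516)) = 1/(92037 + 1369/32258) = 1/(2968930915/32258) = 32258/2968930915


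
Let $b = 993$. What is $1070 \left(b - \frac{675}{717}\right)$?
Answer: $\frac{253699140}{239} \approx 1.0615 \cdot 10^{6}$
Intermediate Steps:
$1070 \left(b - \frac{675}{717}\right) = 1070 \left(993 - \frac{675}{717}\right) = 1070 \left(993 - \frac{225}{239}\right) = 1070 \cdot \frac{237102}{239} = \frac{253699140}{239}$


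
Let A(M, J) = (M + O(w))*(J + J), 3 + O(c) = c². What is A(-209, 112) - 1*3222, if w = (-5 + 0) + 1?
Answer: -47126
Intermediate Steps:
w = -4 (w = -5 + 1 = -4)
O(c) = -3 + c²
A(M, J) = 2*J*(13 + M) (A(M, J) = (M + (-3 + (-4)²))*(J + J) = (M + (-3 + 16))*(2*J) = (M + 13)*(2*J) = (13 + M)*(2*J) = 2*J*(13 + M))
A(-209, 112) - 1*3222 = 2*112*(13 - 209) - 1*3222 = 2*112*(-196) - 3222 = -43904 - 3222 = -47126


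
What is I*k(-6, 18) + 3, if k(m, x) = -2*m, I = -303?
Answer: -3633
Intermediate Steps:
I*k(-6, 18) + 3 = -(-606)*(-6) + 3 = -303*12 + 3 = -3636 + 3 = -3633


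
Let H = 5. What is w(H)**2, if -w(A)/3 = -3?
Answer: 81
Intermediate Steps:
w(A) = 9 (w(A) = -3*(-3) = 9)
w(H)**2 = 9**2 = 81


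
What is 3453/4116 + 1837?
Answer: 2521515/1372 ≈ 1837.8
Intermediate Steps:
3453/4116 + 1837 = 3453*(1/4116) + 1837 = 1151/1372 + 1837 = 2521515/1372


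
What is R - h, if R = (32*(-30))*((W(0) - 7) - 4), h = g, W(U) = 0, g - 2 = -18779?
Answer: 29337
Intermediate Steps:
g = -18777 (g = 2 - 18779 = -18777)
h = -18777
R = 10560 (R = (32*(-30))*((0 - 7) - 4) = -960*(-7 - 4) = -960*(-11) = 10560)
R - h = 10560 - 1*(-18777) = 10560 + 18777 = 29337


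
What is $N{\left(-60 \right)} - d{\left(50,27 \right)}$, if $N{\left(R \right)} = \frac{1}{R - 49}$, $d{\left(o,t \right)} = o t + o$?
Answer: $- \frac{152601}{109} \approx -1400.0$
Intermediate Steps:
$d{\left(o,t \right)} = o + o t$
$N{\left(R \right)} = \frac{1}{-49 + R}$
$N{\left(-60 \right)} - d{\left(50,27 \right)} = \frac{1}{-49 - 60} - 50 \left(1 + 27\right) = \frac{1}{-109} - 50 \cdot 28 = - \frac{1}{109} - 1400 = - \frac{152601}{109}$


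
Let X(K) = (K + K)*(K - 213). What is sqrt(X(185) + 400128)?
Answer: 2*sqrt(97442) ≈ 624.31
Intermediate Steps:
X(K) = 2*K*(-213 + K) (X(K) = (2*K)*(-213 + K) = 2*K*(-213 + K))
sqrt(X(185) + 400128) = sqrt(2*185*(-213 + 185) + 400128) = sqrt(2*185*(-28) + 400128) = sqrt(-10360 + 400128) = sqrt(389768) = 2*sqrt(97442)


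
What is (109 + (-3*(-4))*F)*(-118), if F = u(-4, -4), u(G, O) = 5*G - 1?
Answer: 16874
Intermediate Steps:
u(G, O) = -1 + 5*G
F = -21 (F = -1 + 5*(-4) = -1 - 20 = -21)
(109 + (-3*(-4))*F)*(-118) = (109 - 3*(-4)*(-21))*(-118) = (109 + 12*(-21))*(-118) = (109 - 252)*(-118) = -143*(-118) = 16874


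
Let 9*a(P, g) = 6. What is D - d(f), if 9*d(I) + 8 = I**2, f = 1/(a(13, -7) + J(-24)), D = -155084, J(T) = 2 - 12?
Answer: -1094266441/7056 ≈ -1.5508e+5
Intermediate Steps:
J(T) = -10
a(P, g) = 2/3 (a(P, g) = (1/9)*6 = 2/3)
f = -3/28 (f = 1/(2/3 - 10) = 1/(-28/3) = -3/28 ≈ -0.10714)
d(I) = -8/9 + I**2/9
D - d(f) = -155084 - (-8/9 + (-3/28)**2/9) = -155084 - (-8/9 + (1/9)*(9/784)) = -155084 - (-8/9 + 1/784) = -155084 - 1*(-6263/7056) = -155084 + 6263/7056 = -1094266441/7056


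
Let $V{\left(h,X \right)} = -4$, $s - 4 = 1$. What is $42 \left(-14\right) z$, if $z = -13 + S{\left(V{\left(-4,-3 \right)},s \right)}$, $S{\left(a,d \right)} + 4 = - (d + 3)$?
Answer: $14700$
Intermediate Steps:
$s = 5$ ($s = 4 + 1 = 5$)
$S{\left(a,d \right)} = -7 - d$ ($S{\left(a,d \right)} = -4 - \left(d + 3\right) = -4 - \left(3 + d\right) = -7 - d$)
$z = -25$ ($z = -13 - 12 = -25$)
$42 \left(-14\right) z = 42 \left(-14\right) \left(-25\right) = \left(-588\right) \left(-25\right) = 14700$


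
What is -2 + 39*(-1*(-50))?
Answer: 1948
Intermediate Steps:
-2 + 39*(-1*(-50)) = -2 + 39*50 = -2 + 1950 = 1948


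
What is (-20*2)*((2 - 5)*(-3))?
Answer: -360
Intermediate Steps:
(-20*2)*((2 - 5)*(-3)) = -(-120)*(-3) = -40*9 = -360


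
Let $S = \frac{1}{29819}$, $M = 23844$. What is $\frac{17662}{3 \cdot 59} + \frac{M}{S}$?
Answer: $\frac{125847767434}{177} \approx 7.11 \cdot 10^{8}$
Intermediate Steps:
$S = \frac{1}{29819} \approx 3.3536 \cdot 10^{-5}$
$\frac{17662}{3 \cdot 59} + \frac{M}{S} = \frac{17662}{3 \cdot 59} + 23844 \frac{1}{\frac{1}{29819}} = \frac{17662}{177} + 23844 \cdot 29819 = 17662 \cdot \frac{1}{177} + 711004236 = \frac{17662}{177} + 711004236 = \frac{125847767434}{177}$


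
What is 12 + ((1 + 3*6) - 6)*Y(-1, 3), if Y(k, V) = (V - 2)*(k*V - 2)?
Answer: -53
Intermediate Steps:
Y(k, V) = (-2 + V)*(-2 + V*k) (Y(k, V) = (-2 + V)*(V*k - 2) = (-2 + V)*(-2 + V*k))
12 + ((1 + 3*6) - 6)*Y(-1, 3) = 12 + ((1 + 3*6) - 6)*(4 - 2*3 - 1*3² - 2*3*(-1)) = 12 + ((1 + 18) - 6)*(4 - 6 - 1*9 + 6) = 12 + (19 - 6)*(4 - 6 - 9 + 6) = 12 + 13*(-5) = 12 - 65 = -53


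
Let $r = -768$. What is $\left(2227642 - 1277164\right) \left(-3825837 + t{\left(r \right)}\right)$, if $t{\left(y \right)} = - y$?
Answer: $-3635643932982$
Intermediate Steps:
$\left(2227642 - 1277164\right) \left(-3825837 + t{\left(r \right)}\right) = \left(2227642 - 1277164\right) \left(-3825837 - -768\right) = 950478 \left(-3825837 + 768\right) = 950478 \left(-3825069\right) = -3635643932982$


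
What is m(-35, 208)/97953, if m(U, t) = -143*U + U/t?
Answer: 1041005/20374224 ≈ 0.051094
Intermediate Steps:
m(-35, 208)/97953 = (-143*(-35) - 35/208)/97953 = (5005 - 35*1/208)*(1/97953) = (5005 - 35/208)*(1/97953) = (1041005/208)*(1/97953) = 1041005/20374224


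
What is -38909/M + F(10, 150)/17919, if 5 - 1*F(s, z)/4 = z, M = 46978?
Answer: -724457611/841798782 ≈ -0.86061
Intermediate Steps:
F(s, z) = 20 - 4*z
-38909/M + F(10, 150)/17919 = -38909/46978 + (20 - 4*150)/17919 = -38909*1/46978 + (20 - 600)*(1/17919) = -38909/46978 - 580*1/17919 = -38909/46978 - 580/17919 = -724457611/841798782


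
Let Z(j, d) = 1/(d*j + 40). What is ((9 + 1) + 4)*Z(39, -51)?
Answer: -14/1949 ≈ -0.0071832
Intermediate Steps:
Z(j, d) = 1/(40 + d*j)
((9 + 1) + 4)*Z(39, -51) = ((9 + 1) + 4)/(40 - 51*39) = (10 + 4)/(40 - 1989) = 14/(-1949) = 14*(-1/1949) = -14/1949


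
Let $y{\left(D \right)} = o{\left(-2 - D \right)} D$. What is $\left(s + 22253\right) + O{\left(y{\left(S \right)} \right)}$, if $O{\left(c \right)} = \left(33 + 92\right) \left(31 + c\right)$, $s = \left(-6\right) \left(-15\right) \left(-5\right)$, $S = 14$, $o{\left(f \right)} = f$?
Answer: $-2322$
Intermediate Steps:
$y{\left(D \right)} = D \left(-2 - D\right)$ ($y{\left(D \right)} = \left(-2 - D\right) D = D \left(-2 - D\right)$)
$s = -450$ ($s = 90 \left(-5\right) = -450$)
$O{\left(c \right)} = 3875 + 125 c$ ($O{\left(c \right)} = 125 \left(31 + c\right) = 3875 + 125 c$)
$\left(s + 22253\right) + O{\left(y{\left(S \right)} \right)} = \left(-450 + 22253\right) + \left(3875 + 125 \left(\left(-1\right) 14 \left(2 + 14\right)\right)\right) = 21803 + \left(3875 + 125 \left(\left(-1\right) 14 \cdot 16\right)\right) = 21803 + \left(3875 + 125 \left(-224\right)\right) = 21803 + \left(3875 - 28000\right) = 21803 - 24125 = -2322$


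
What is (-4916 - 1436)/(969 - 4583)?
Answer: 3176/1807 ≈ 1.7576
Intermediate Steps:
(-4916 - 1436)/(969 - 4583) = -6352/(-3614) = -6352*(-1/3614) = 3176/1807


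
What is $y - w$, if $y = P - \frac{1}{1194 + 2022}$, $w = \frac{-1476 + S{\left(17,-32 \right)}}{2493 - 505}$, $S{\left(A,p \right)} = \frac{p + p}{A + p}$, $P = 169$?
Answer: $\frac{1356521323}{7991760} \approx 169.74$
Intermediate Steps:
$S{\left(A,p \right)} = \frac{2 p}{A + p}$
$w = - \frac{5519}{7455}$ ($w = \frac{-1476 + 2 \left(-32\right) \frac{1}{17 - 32}}{2493 - 505} = \frac{-1476 + 2 \left(-32\right) \frac{1}{-15}}{1988} = \left(-1476 + 2 \left(-32\right) \left(- \frac{1}{15}\right)\right) \frac{1}{1988} = \left(-1476 + \frac{64}{15}\right) \frac{1}{1988} = \left(- \frac{22076}{15}\right) \frac{1}{1988} = - \frac{5519}{7455} \approx -0.74031$)
$y = \frac{543503}{3216}$ ($y = 169 - \frac{1}{1194 + 2022} = 169 - \frac{1}{3216} = \frac{543503}{3216} \approx 169.0$)
$y - w = \frac{543503}{3216} - - \frac{5519}{7455} = \frac{543503}{3216} + \frac{5519}{7455} = \frac{1356521323}{7991760}$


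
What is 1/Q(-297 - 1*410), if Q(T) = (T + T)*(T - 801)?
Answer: 1/2132312 ≈ 4.6897e-7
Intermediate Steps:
Q(T) = 2*T*(-801 + T) (Q(T) = (2*T)*(-801 + T) = 2*T*(-801 + T))
1/Q(-297 - 1*410) = 1/(2*(-297 - 1*410)*(-801 + (-297 - 1*410))) = 1/(2*(-297 - 410)*(-801 + (-297 - 410))) = 1/(2*(-707)*(-801 - 707)) = 1/(2*(-707)*(-1508)) = 1/2132312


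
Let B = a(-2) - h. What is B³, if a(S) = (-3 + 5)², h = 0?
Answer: 64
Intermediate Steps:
a(S) = 4 (a(S) = 2² = 4)
B = 4 (B = 4 - 1*0 = 4 + 0 = 4)
B³ = 4³ = 64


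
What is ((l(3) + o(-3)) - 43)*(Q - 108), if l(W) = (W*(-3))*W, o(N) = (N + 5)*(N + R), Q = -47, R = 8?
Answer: 9300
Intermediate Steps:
o(N) = (5 + N)*(8 + N) (o(N) = (N + 5)*(N + 8) = (5 + N)*(8 + N))
l(W) = -3*W**2 (l(W) = (-3*W)*W = -3*W**2)
((l(3) + o(-3)) - 43)*(Q - 108) = ((-3*3**2 + (40 + (-3)**2 + 13*(-3))) - 43)*(-47 - 108) = ((-3*9 + (40 + 9 - 39)) - 43)*(-155) = ((-27 + 10) - 43)*(-155) = (-17 - 43)*(-155) = -60*(-155) = 9300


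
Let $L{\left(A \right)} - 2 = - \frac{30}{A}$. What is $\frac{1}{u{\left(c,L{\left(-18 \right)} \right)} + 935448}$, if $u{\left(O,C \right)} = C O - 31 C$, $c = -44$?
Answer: $\frac{1}{935173} \approx 1.0693 \cdot 10^{-6}$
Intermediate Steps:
$L{\left(A \right)} = 2 - \frac{30}{A}$
$u{\left(O,C \right)} = - 31 C + C O$
$\frac{1}{u{\left(c,L{\left(-18 \right)} \right)} + 935448} = \frac{1}{\left(2 - \frac{30}{-18}\right) \left(-31 - 44\right) + 935448} = \frac{1}{\left(2 - - \frac{5}{3}\right) \left(-75\right) + 935448} = \frac{1}{\left(2 + \frac{5}{3}\right) \left(-75\right) + 935448} = \frac{1}{\frac{11}{3} \left(-75\right) + 935448} = \frac{1}{-275 + 935448} = \frac{1}{935173}$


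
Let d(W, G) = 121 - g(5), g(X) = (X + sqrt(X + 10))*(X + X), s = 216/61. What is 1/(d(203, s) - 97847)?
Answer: -8148/796678723 + 5*sqrt(15)/4780072338 ≈ -1.0223e-5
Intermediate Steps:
s = 216/61 (s = 216*(1/61) = 216/61 ≈ 3.5410)
g(X) = 2*X*(X + sqrt(10 + X)) (g(X) = (X + sqrt(10 + X))*(2*X) = 2*X*(X + sqrt(10 + X)))
d(W, G) = 71 - 10*sqrt(15) (d(W, G) = 121 - 2*5*(5 + sqrt(10 + 5)) = 121 - 2*5*(5 + sqrt(15)) = 121 - (50 + 10*sqrt(15)) = 121 + (-50 - 10*sqrt(15)) = 71 - 10*sqrt(15))
1/(d(203, s) - 97847) = 1/((71 - 10*sqrt(15)) - 97847) = 1/(-97776 - 10*sqrt(15))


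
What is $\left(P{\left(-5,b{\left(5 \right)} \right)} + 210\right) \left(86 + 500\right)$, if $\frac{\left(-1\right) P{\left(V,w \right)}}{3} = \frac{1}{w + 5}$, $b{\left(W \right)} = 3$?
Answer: $\frac{491361}{4} \approx 1.2284 \cdot 10^{5}$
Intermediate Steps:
$P{\left(V,w \right)} = - \frac{3}{5 + w}$ ($P{\left(V,w \right)} = - \frac{3}{w + 5} = - \frac{3}{5 + w}$)
$\left(P{\left(-5,b{\left(5 \right)} \right)} + 210\right) \left(86 + 500\right) = \left(- \frac{3}{5 + 3} + 210\right) \left(86 + 500\right) = \left(- \frac{3}{8} + 210\right) 586 = \frac{1677}{8} \cdot 586 = \frac{491361}{4}$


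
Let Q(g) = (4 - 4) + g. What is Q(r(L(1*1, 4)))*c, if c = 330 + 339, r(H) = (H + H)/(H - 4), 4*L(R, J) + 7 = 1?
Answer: 4014/11 ≈ 364.91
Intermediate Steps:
L(R, J) = -3/2 (L(R, J) = -7/4 + (¼)*1 = -7/4 + ¼ = -3/2)
r(H) = 2*H/(-4 + H) (r(H) = (2*H)/(-4 + H) = 2*H/(-4 + H))
c = 669
Q(g) = g (Q(g) = 0 + g = g)
Q(r(L(1*1, 4)))*c = (2*(-3/2)/(-4 - 3/2))*669 = (2*(-3/2)/(-11/2))*669 = (2*(-3/2)*(-2/11))*669 = (6/11)*669 = 4014/11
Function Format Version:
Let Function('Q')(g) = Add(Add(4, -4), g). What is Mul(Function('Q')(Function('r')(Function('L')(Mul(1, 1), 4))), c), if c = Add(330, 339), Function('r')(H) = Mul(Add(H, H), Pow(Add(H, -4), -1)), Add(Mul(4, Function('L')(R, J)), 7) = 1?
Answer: Rational(4014, 11) ≈ 364.91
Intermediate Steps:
Function('L')(R, J) = Rational(-3, 2) (Function('L')(R, J) = Add(Rational(-7, 4), Mul(Rational(1, 4), 1)) = Add(Rational(-7, 4), Rational(1, 4)) = Rational(-3, 2))
Function('r')(H) = Mul(2, H, Pow(Add(-4, H), -1)) (Function('r')(H) = Mul(Mul(2, H), Pow(Add(-4, H), -1)) = Mul(2, H, Pow(Add(-4, H), -1)))
c = 669
Function('Q')(g) = g (Function('Q')(g) = Add(0, g) = g)
Mul(Function('Q')(Function('r')(Function('L')(Mul(1, 1), 4))), c) = Mul(Mul(2, Rational(-3, 2), Pow(Add(-4, Rational(-3, 2)), -1)), 669) = Mul(Mul(2, Rational(-3, 2), Pow(Rational(-11, 2), -1)), 669) = Mul(Mul(2, Rational(-3, 2), Rational(-2, 11)), 669) = Mul(Rational(6, 11), 669) = Rational(4014, 11)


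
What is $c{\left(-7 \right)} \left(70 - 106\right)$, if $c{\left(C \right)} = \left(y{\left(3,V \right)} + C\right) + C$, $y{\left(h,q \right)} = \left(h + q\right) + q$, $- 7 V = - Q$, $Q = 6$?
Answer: $\frac{2340}{7} \approx 334.29$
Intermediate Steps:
$V = \frac{6}{7}$ ($V = - \frac{\left(-1\right) 6}{7} = \left(- \frac{1}{7}\right) \left(-6\right) = \frac{6}{7} \approx 0.85714$)
$y{\left(h,q \right)} = h + 2 q$
$c{\left(C \right)} = \frac{33}{7} + 2 C$ ($c{\left(C \right)} = \left(\left(3 + 2 \cdot \frac{6}{7}\right) + C\right) + C = \left(\left(3 + \frac{12}{7}\right) + C\right) + C = \left(\frac{33}{7} + C\right) + C = \frac{33}{7} + 2 C$)
$c{\left(-7 \right)} \left(70 - 106\right) = \left(\frac{33}{7} + 2 \left(-7\right)\right) \left(70 - 106\right) = \left(\frac{33}{7} - 14\right) \left(-36\right) = \left(- \frac{65}{7}\right) \left(-36\right) = \frac{2340}{7}$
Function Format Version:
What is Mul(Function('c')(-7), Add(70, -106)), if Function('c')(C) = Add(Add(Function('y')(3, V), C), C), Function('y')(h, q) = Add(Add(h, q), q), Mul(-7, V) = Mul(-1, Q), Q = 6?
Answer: Rational(2340, 7) ≈ 334.29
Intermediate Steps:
V = Rational(6, 7) (V = Mul(Rational(-1, 7), Mul(-1, 6)) = Mul(Rational(-1, 7), -6) = Rational(6, 7) ≈ 0.85714)
Function('y')(h, q) = Add(h, Mul(2, q))
Function('c')(C) = Add(Rational(33, 7), Mul(2, C)) (Function('c')(C) = Add(Add(Add(3, Mul(2, Rational(6, 7))), C), C) = Add(Add(Add(3, Rational(12, 7)), C), C) = Add(Add(Rational(33, 7), C), C) = Add(Rational(33, 7), Mul(2, C)))
Mul(Function('c')(-7), Add(70, -106)) = Mul(Add(Rational(33, 7), Mul(2, -7)), Add(70, -106)) = Mul(Add(Rational(33, 7), -14), -36) = Mul(Rational(-65, 7), -36) = Rational(2340, 7)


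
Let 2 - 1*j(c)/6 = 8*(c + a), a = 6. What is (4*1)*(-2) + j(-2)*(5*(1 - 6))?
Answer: 4492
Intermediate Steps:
j(c) = -276 - 48*c (j(c) = 12 - 48*(c + 6) = 12 - 48*(6 + c) = 12 - 6*(48 + 8*c) = 12 + (-288 - 48*c) = -276 - 48*c)
(4*1)*(-2) + j(-2)*(5*(1 - 6)) = (4*1)*(-2) + (-276 - 48*(-2))*(5*(1 - 6)) = 4*(-2) + (-276 + 96)*(5*(-5)) = -8 - 180*(-25) = -8 + 4500 = 4492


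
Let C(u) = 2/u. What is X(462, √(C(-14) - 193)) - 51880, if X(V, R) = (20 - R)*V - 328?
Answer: -42968 - 1716*I*√14 ≈ -42968.0 - 6420.7*I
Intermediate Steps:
X(V, R) = -328 + V*(20 - R) (X(V, R) = V*(20 - R) - 328 = -328 + V*(20 - R))
X(462, √(C(-14) - 193)) - 51880 = (-328 + 20*462 - 1*√(2/(-14) - 193)*462) - 51880 = (-328 + 9240 - 1*√(2*(-1/14) - 193)*462) - 51880 = (-328 + 9240 - 1*√(-⅐ - 193)*462) - 51880 = (-328 + 9240 - 1*√(-1352/7)*462) - 51880 = (-328 + 9240 - 1*26*I*√14/7*462) - 51880 = (-328 + 9240 - 1716*I*√14) - 51880 = (8912 - 1716*I*√14) - 51880 = -42968 - 1716*I*√14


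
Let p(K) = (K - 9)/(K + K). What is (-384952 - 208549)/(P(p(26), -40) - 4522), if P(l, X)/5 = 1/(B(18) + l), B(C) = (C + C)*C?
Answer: 20008699213/152449926 ≈ 131.25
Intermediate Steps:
B(C) = 2*C² (B(C) = (2*C)*C = 2*C²)
p(K) = (-9 + K)/(2*K) (p(K) = (-9 + K)/((2*K)) = (-9 + K)*(1/(2*K)) = (-9 + K)/(2*K))
P(l, X) = 5/(648 + l) (P(l, X) = 5/(2*18² + l) = 5/(2*324 + l) = 5/(648 + l))
(-384952 - 208549)/(P(p(26), -40) - 4522) = (-384952 - 208549)/(5/(648 + (½)*(-9 + 26)/26) - 4522) = -593501/(5/(648 + (½)*(1/26)*17) - 4522) = -593501/(5/(648 + 17/52) - 4522) = -593501/(5/(33713/52) - 4522) = -593501/(5*(52/33713) - 4522) = -593501/(260/33713 - 4522) = -593501/(-152449926/33713) = -593501*(-33713/152449926) = 20008699213/152449926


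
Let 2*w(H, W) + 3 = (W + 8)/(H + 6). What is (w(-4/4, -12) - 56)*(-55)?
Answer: 6369/2 ≈ 3184.5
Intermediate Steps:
w(H, W) = -3/2 + (8 + W)/(2*(6 + H)) (w(H, W) = -3/2 + ((W + 8)/(H + 6))/2 = -3/2 + ((8 + W)/(6 + H))/2 = -3/2 + (8 + W)/(2*(6 + H)))
(w(-4/4, -12) - 56)*(-55) = ((-10 - 12 - (-12)/4)/(2*(6 - 4/4)) - 56)*(-55) = ((-10 - 12 - (-12)/4)/(2*(6 - 4*1/4)) - 56)*(-55) = ((-10 - 12 - 3*(-1))/(2*(6 - 1)) - 56)*(-55) = ((1/2)*(-10 - 12 + 3)/5 - 56)*(-55) = ((1/2)*(1/5)*(-19) - 56)*(-55) = (-19/10 - 56)*(-55) = -579/10*(-55) = 6369/2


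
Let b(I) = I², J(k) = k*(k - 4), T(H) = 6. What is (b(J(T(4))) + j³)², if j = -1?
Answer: 20449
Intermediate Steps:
J(k) = k*(-4 + k)
(b(J(T(4))) + j³)² = ((6*(-4 + 6))² + (-1)³)² = ((6*2)² - 1)² = (12² - 1)² = (144 - 1)² = 143² = 20449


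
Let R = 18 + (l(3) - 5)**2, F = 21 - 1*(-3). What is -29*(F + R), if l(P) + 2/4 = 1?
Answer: -7221/4 ≈ -1805.3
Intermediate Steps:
F = 24 (F = 21 + 3 = 24)
l(P) = 1/2 (l(P) = -1/2 + 1 = 1/2)
R = 153/4 (R = 18 + (1/2 - 5)**2 = 18 + (-9/2)**2 = 18 + 81/4 = 153/4 ≈ 38.250)
-29*(F + R) = -29*(24 + 153/4) = -29*249/4 = -7221/4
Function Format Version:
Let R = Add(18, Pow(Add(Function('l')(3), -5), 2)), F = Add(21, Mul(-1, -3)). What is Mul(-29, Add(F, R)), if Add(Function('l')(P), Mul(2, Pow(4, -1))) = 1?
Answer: Rational(-7221, 4) ≈ -1805.3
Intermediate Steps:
F = 24 (F = Add(21, 3) = 24)
Function('l')(P) = Rational(1, 2) (Function('l')(P) = Add(Rational(-1, 2), 1) = Rational(1, 2))
R = Rational(153, 4) (R = Add(18, Pow(Add(Rational(1, 2), -5), 2)) = Add(18, Pow(Rational(-9, 2), 2)) = Add(18, Rational(81, 4)) = Rational(153, 4) ≈ 38.250)
Mul(-29, Add(F, R)) = Mul(-29, Add(24, Rational(153, 4))) = Mul(-29, Rational(249, 4)) = Rational(-7221, 4)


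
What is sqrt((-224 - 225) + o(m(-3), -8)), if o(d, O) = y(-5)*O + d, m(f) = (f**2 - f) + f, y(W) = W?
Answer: 20*I ≈ 20.0*I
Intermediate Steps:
m(f) = f**2
o(d, O) = d - 5*O (o(d, O) = -5*O + d = d - 5*O)
sqrt((-224 - 225) + o(m(-3), -8)) = sqrt((-224 - 225) + ((-3)**2 - 5*(-8))) = sqrt(-449 + (9 + 40)) = sqrt(-449 + 49) = sqrt(-400) = 20*I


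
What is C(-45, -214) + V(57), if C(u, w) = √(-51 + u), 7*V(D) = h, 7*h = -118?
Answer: -118/49 + 4*I*√6 ≈ -2.4082 + 9.798*I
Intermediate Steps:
h = -118/7 (h = (⅐)*(-118) = -118/7 ≈ -16.857)
V(D) = -118/49 (V(D) = (⅐)*(-118/7) = -118/49)
C(-45, -214) + V(57) = √(-51 - 45) - 118/49 = √(-96) - 118/49 = 4*I*√6 - 118/49 = -118/49 + 4*I*√6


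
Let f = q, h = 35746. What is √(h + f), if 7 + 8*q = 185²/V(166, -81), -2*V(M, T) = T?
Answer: √46462582/36 ≈ 189.34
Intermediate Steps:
V(M, T) = -T/2
q = 67883/648 (q = -7/8 + (185²/((-½*(-81))))/8 = -7/8 + (34225/(81/2))/8 = -7/8 + (34225*(2/81))/8 = -7/8 + (⅛)*(68450/81) = -7/8 + 34225/324 = 67883/648 ≈ 104.76)
f = 67883/648 ≈ 104.76
√(h + f) = √(35746 + 67883/648) = √(23231291/648) = √46462582/36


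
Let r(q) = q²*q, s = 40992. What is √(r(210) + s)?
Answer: 2*√2325498 ≈ 3049.9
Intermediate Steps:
r(q) = q³
√(r(210) + s) = √(210³ + 40992) = √(9261000 + 40992) = √9301992 = 2*√2325498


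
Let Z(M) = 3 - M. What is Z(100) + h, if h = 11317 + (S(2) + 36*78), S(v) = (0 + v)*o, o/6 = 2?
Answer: 14052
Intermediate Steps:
o = 12 (o = 6*2 = 12)
S(v) = 12*v (S(v) = (0 + v)*12 = v*12 = 12*v)
h = 14149 (h = 11317 + (12*2 + 36*78) = 11317 + (24 + 2808) = 11317 + 2832 = 14149)
Z(100) + h = (3 - 1*100) + 14149 = (3 - 100) + 14149 = -97 + 14149 = 14052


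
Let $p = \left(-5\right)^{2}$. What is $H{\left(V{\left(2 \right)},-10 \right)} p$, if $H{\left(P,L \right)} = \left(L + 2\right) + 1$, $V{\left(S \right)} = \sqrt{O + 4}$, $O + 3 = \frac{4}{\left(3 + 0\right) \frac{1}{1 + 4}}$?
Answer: $-175$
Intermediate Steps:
$O = \frac{11}{3}$ ($O = -3 + \frac{4}{\left(3 + 0\right) \frac{1}{1 + 4}} = -3 + \frac{4}{3 \cdot \frac{1}{5}} = -3 + \frac{4}{\frac{3}{5}} = -3 + 4 \cdot \frac{5}{3} = -3 + \frac{20}{3} = \frac{11}{3} \approx 3.6667$)
$V{\left(S \right)} = \frac{\sqrt{69}}{3}$ ($V{\left(S \right)} = \sqrt{\frac{11}{3} + 4} = \sqrt{\frac{23}{3}} = \frac{\sqrt{69}}{3}$)
$H{\left(P,L \right)} = 3 + L$ ($H{\left(P,L \right)} = \left(2 + L\right) + 1 = 3 + L$)
$p = 25$
$H{\left(V{\left(2 \right)},-10 \right)} p = \left(3 - 10\right) 25 = \left(-7\right) 25 = -175$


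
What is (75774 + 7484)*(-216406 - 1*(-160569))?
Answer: -4648876946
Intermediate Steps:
(75774 + 7484)*(-216406 - 1*(-160569)) = 83258*(-216406 + 160569) = 83258*(-55837) = -4648876946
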